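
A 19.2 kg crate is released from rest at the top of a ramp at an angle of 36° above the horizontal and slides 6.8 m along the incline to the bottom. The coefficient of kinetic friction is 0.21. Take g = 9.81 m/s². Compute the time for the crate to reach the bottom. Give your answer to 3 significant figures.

1.82 s

The weight component along the incline is mg sin 36° = 110.711 N and the normal force is N = mg cos 36° = 152.380 N.
Friction up the slope is f = μN = 0.21 × 152.380 = 32.000 N, so the net downslope force is 110.711 − 32.000 = 78.711 N and a = 78.711 / 19.2 = 4.0995 m/s².
Starting from rest, L = ½at², so t = √(2L/a) = √(2 × 6.8 / 4.0995) = 1.8214 s.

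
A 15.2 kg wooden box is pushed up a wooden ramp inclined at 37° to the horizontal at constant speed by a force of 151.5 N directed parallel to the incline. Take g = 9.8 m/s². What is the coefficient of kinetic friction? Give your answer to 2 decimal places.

At constant speed ΣF = 0 along the incline. The applied 151.5 N acts up the slope; the weight component mg sin 37° = 89.646 N and kinetic friction μN both act down the slope.
So 151.5 = 89.646 + μ × 118.965, giving μ = (151.5 − 89.646) / 118.965 = 0.5199.

0.52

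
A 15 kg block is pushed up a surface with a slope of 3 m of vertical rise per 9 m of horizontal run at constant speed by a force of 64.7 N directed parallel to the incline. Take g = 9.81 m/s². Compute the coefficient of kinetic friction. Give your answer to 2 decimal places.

At constant speed ΣF = 0 along the incline. The applied 64.7 N acts up the slope; the weight component mg sin 18.43° = 46.533 N and kinetic friction μN both act down the slope.
So 64.7 = 46.533 + μ × 139.599, giving μ = (64.7 − 46.533) / 139.599 = 0.1301.

0.13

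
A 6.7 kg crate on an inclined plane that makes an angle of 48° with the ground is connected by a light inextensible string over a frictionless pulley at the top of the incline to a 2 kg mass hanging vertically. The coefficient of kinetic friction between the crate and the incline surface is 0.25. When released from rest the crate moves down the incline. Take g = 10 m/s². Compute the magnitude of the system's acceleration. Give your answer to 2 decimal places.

For the crate on the incline: the weight component along the slope is m₁g sin 48° = 6.7 × 10 × 0.7431 = 49.788 N and the normal force is N = m₁g cos 48° = 44.832 N.
Kinetic friction opposes the crate's motion down the incline: f = μN = 0.25 × 44.832 = 11.208 N acting up the slope.
Newton's second law for the crate (down-slope positive): 49.788 − 11.208 − T = 6.7 a. For the hanging mass (upward positive): T − 2 × 10 = 2 a.
Adding the two equations eliminates T: 18.580 = 8.7 a, so a = 2.1356 m/s².

2.14 m/s²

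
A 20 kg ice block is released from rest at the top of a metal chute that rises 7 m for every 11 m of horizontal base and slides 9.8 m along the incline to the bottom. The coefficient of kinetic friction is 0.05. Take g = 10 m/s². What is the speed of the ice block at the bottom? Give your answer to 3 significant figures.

9.85 m/s

The weight component along the incline is mg sin 32.47° = 107.375 N and the normal force is N = mg cos 32.47° = 168.732 N.
Friction up the slope is f = μN = 0.05 × 168.732 = 8.437 N, so the net downslope force is 107.375 − 8.437 = 98.938 N and a = 98.938 / 20 = 4.9469 m/s².
Starting from rest over a distance of 9.8 m, v² = 2aL = 2 × 4.9469 × 9.8 = 96.9592, so v = 9.8468 m/s.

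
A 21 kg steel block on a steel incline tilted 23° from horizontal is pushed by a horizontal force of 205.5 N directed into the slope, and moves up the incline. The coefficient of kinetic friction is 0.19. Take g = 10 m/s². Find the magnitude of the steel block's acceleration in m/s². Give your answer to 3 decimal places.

2.625 m/s²

The horizontal push has components F cos 23° = 205.5 × 0.9205 = 189.163 N up the incline and F sin 23° = 205.5 × 0.3907 = 80.289 N pressing into the surface.
The normal force is therefore N = mg cos 23° + F sin 23° = 193.305 + 80.289 = 273.594 N, and kinetic friction down the slope is μN = 0.19 × 273.594 = 51.983 N.
Along the incline: F cos 23° − mg sin 23° − μN = ma, so 189.163 − 82.047 − 51.983 = 21 a, giving a = 2.6254 m/s².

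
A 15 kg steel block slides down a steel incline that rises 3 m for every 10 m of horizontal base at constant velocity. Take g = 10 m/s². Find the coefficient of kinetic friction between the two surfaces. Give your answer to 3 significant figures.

0.300

At constant velocity the net force along the incline is zero: mg sin 16.70° = μ mg cos 16.70°.
So μ = tan 16.70° = 0.2873 / 0.9578 = 0.3000.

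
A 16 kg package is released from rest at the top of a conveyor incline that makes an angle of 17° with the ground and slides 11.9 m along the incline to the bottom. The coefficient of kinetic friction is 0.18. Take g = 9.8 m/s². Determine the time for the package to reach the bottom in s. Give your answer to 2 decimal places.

4.49 s

The weight component along the incline is mg sin 17° = 45.844 N and the normal force is N = mg cos 17° = 149.949 N.
Friction up the slope is f = μN = 0.18 × 149.949 = 26.991 N, so the net downslope force is 45.844 − 26.991 = 18.853 N and a = 18.853 / 16 = 1.1783 m/s².
Starting from rest, L = ½at², so t = √(2L/a) = √(2 × 11.9 / 1.1783) = 4.4943 s.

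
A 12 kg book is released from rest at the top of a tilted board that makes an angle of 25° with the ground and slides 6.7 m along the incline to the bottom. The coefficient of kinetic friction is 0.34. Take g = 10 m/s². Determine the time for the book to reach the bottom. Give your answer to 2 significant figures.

The weight component along the incline is mg sin 25° = 50.714 N and the normal force is N = mg cos 25° = 108.757 N.
Friction up the slope is f = μN = 0.34 × 108.757 = 36.977 N, so the net downslope force is 50.714 − 36.977 = 13.737 N and a = 13.737 / 12 = 1.1447 m/s².
Starting from rest, L = ½at², so t = √(2L/a) = √(2 × 6.7 / 1.1447) = 3.4214 s.

3.4 s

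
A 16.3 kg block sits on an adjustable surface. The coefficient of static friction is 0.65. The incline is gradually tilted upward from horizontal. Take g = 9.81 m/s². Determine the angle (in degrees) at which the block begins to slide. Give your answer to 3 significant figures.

At the threshold of sliding, static friction is at its maximum μ_s N and exactly balances the weight component along the incline: mg sin θ = μ_s mg cos θ.
Hence tan θ = μ_s = 0.65, so θ = arctan(0.65) = 33.0239°.

33.0°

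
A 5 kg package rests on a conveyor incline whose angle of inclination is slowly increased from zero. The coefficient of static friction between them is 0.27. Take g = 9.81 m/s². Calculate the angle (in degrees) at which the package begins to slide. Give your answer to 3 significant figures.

15.1°

At the threshold of sliding, static friction is at its maximum μ_s N and exactly balances the weight component along the incline: mg sin θ = μ_s mg cos θ.
Hence tan θ = μ_s = 0.27, so θ = arctan(0.27) = 15.1096°.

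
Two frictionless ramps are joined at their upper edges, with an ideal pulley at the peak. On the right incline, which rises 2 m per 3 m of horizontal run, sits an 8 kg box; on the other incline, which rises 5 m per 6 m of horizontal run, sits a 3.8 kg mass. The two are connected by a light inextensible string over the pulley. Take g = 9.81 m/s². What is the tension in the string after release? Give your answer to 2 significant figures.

Resolve each weight along its own incline: the 8 kg mass has component 8 × 9.81 × sin 33.69° = 43.533 N down its slope, and the 3.8 kg mass has 3.8 × 9.81 × sin 39.81° = 23.865 N down its slope.
The 8 kg side's 43.533 N exceeds the other side's 23.865 N, so that mass slides down and the 3.8 kg mass slides up. Taking that direction as positive, Newton's second law for the whole system gives 43.533 − 23.865 = (8 + 3.8) a, so a = 19.668 / 11.8 = 1.6668 m/s².
For the 3.8 kg mass (up-slope positive): T − 23.865 = 3.8 × 1.6668, so T = 30.199 N.

30 N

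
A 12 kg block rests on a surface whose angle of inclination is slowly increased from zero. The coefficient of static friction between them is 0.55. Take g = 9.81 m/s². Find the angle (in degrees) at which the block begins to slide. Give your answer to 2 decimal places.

At the threshold of sliding, static friction is at its maximum μ_s N and exactly balances the weight component along the incline: mg sin θ = μ_s mg cos θ.
Hence tan θ = μ_s = 0.55, so θ = arctan(0.55) = 28.8108°.

28.81°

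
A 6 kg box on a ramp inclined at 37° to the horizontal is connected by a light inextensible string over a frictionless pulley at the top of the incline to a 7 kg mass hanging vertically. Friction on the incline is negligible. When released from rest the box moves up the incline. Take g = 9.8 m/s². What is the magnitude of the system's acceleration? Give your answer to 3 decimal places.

For the box on the incline: the weight component along the slope is m₁g sin 37° = 6 × 9.8 × 0.6018 = 35.386 N and the normal force is N = m₁g cos 37° = 46.960 N.
Newton's second law for the box (up-slope positive): T − 35.386 = 6 a. For the hanging mass (downward positive): 7 × 9.8 − T = 7 a.
Adding the two equations eliminates T: 33.214 = 13 a, so a = 2.5549 m/s².

2.555 m/s²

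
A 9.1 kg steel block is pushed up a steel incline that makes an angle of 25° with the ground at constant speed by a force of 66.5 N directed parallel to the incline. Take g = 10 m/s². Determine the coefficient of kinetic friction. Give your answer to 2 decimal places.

0.34

At constant speed ΣF = 0 along the incline. The applied 66.5 N acts up the slope; the weight component mg sin 25° = 38.458 N and kinetic friction μN both act down the slope.
So 66.5 = 38.458 + μ × 82.474, giving μ = (66.5 − 38.458) / 82.474 = 0.3400.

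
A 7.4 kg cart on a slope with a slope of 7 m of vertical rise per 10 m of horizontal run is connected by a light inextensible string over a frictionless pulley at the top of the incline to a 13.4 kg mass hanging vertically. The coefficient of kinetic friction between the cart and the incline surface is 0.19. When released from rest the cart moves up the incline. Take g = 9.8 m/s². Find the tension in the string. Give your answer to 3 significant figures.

80.8 N

For the cart on the incline: the weight component along the slope is m₁g sin 34.99° = 7.4 × 9.8 × 0.5735 = 41.590 N and the normal force is N = m₁g cos 34.99° = 59.411 N.
Kinetic friction opposes the cart's motion up the incline: f = μN = 0.19 × 59.411 = 11.288 N acting down the slope.
Newton's second law for the cart (up-slope positive): T − 41.590 − 11.288 = 7.4 a. For the hanging mass (downward positive): 13.4 × 9.8 − T = 13.4 a.
Adding the two equations eliminates T: 78.442 = 20.8 a, so a = 3.7712 m/s².
Then from the hanging mass's equation, T = 13.4 × (9.8 − 3.7712) = 80.786 N.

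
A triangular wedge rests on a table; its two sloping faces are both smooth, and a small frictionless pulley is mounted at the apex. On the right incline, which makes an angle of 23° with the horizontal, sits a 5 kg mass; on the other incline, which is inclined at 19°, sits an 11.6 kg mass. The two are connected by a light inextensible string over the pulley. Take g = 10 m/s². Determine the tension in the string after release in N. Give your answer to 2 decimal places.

25.03 N

Resolve each weight along its own incline: the 5 kg mass has component 5 × 10 × sin 23° = 19.537 N down its slope, and the 11.6 kg mass has 11.6 × 10 × sin 19° = 37.766 N down its slope.
The 11.6 kg side's 37.766 N exceeds the other side's 19.537 N, so that mass slides down and the 5 kg mass slides up. Taking that direction as positive, Newton's second law for the whole system gives 37.766 − 19.537 = (5 + 11.6) a, so a = 18.229 / 16.6 = 1.0981 m/s².
For the 5 kg mass (up-slope positive): T − 19.537 = 5 × 1.0981, so T = 25.027 N.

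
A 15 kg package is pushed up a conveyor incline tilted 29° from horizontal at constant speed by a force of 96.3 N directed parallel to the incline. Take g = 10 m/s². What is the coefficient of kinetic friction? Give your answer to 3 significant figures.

0.180

At constant speed ΣF = 0 along the incline. The applied 96.3 N acts up the slope; the weight component mg sin 29° = 72.721 N and kinetic friction μN both act down the slope.
So 96.3 = 72.721 + μ × 131.193, giving μ = (96.3 − 72.721) / 131.193 = 0.1797.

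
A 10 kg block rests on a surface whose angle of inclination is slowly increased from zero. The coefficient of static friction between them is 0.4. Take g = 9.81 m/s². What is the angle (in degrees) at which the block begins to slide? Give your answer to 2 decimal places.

At the threshold of sliding, static friction is at its maximum μ_s N and exactly balances the weight component along the incline: mg sin θ = μ_s mg cos θ.
Hence tan θ = μ_s = 0.4, so θ = arctan(0.4) = 21.8014°.

21.80°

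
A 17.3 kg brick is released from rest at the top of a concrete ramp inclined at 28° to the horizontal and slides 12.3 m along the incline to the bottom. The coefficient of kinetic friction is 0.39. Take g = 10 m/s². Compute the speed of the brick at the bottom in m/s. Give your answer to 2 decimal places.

5.55 m/s

The weight component along the incline is mg sin 28° = 81.219 N and the normal force is N = mg cos 28° = 152.750 N.
Friction up the slope is f = μN = 0.39 × 152.750 = 59.573 N, so the net downslope force is 81.219 − 59.573 = 21.646 N and a = 21.646 / 17.3 = 1.2512 m/s².
Starting from rest over a distance of 12.3 m, v² = 2aL = 2 × 1.2512 × 12.3 = 30.7795, so v = 5.5479 m/s.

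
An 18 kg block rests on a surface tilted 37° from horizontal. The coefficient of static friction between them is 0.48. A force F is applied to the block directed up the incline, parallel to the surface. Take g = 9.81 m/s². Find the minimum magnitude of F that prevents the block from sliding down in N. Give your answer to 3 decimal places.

The normal force is N = mg cos 37° = 141.023 N. With F at its minimum the block is on the verge of sliding down, so static friction is at its maximum μ_s N = 0.48 × 141.023 = 67.691 N and acts up the slope.
Equilibrium along the incline: F + μ_s N = mg sin 37°, so F = 106.268 − 67.691 = 38.577 N.

38.577 N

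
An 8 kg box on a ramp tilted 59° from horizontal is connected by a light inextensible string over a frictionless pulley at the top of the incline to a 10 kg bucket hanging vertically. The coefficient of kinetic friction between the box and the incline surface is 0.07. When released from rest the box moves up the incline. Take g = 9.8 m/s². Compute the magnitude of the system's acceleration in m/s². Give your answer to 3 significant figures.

For the box on the incline: the weight component along the slope is m₁g sin 59° = 8 × 9.8 × 0.8572 = 67.204 N and the normal force is N = m₁g cos 59° = 40.379 N.
Kinetic friction opposes the box's motion up the incline: f = μN = 0.07 × 40.379 = 2.827 N acting down the slope.
Newton's second law for the box (up-slope positive): T − 67.204 − 2.827 = 8 a. For the hanging bucket (downward positive): 10 × 9.8 − T = 10 a.
Adding the two equations eliminates T: 27.969 = 18 a, so a = 1.5538 m/s².

1.55 m/s²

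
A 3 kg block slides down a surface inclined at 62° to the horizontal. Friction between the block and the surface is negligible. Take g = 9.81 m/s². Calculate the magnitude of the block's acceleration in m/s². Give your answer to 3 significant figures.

Resolving the weight along the incline: the component pulling the block down the slope is mg sin 62° = 3 × 9.81 × 0.8829 = 25.984 N, and the normal force is N = mg cos 62° = 3 × 9.81 × 0.4695 = 13.817 N.
With no friction the net force along the incline is 25.984 N, so a = g sin 62° = 25.984 / 3 = 8.6613 m/s².

8.66 m/s²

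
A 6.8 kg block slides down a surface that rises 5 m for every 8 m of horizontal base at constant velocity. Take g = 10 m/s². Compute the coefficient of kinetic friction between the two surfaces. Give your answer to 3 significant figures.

0.625

At constant velocity the net force along the incline is zero: mg sin 32.01° = μ mg cos 32.01°.
So μ = tan 32.01° = 0.5300 / 0.8480 = 0.6250.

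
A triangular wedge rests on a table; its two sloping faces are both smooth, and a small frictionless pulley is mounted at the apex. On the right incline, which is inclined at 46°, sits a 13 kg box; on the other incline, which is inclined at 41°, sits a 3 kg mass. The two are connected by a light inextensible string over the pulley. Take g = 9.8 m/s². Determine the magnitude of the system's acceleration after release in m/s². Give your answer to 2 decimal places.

4.52 m/s²

Resolve each weight along its own incline: the 13 kg mass has component 13 × 9.8 × sin 46° = 91.644 N down its slope, and the 3 kg mass has 3 × 9.8 × sin 41° = 19.288 N down its slope.
The 13 kg side's 91.644 N exceeds the other side's 19.288 N, so that mass slides down and the 3 kg mass slides up. Taking that direction as positive, Newton's second law for the whole system gives 91.644 − 19.288 = (13 + 3) a, so a = 72.356 / 16 = 4.5222 m/s².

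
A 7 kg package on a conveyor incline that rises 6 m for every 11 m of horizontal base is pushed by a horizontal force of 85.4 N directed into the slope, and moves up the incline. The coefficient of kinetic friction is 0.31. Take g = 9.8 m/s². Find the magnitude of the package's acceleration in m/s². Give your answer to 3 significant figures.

1.54 m/s²

The horizontal push has components F cos 28.61° = 85.4 × 0.8779 = 74.973 N up the incline and F sin 28.61° = 85.4 × 0.4789 = 40.898 N pressing into the surface.
The normal force is therefore N = mg cos 28.61° + F sin 28.61° = 60.224 + 40.898 = 101.122 N, and kinetic friction down the slope is μN = 0.31 × 101.122 = 31.348 N.
Along the incline: F cos 28.61° − mg sin 28.61° − μN = ma, so 74.973 − 32.853 − 31.348 = 7 a, giving a = 1.5389 m/s².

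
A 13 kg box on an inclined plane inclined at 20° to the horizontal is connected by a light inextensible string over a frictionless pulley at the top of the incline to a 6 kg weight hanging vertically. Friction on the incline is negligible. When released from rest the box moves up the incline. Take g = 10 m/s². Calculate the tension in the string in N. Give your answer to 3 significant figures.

For the box on the incline: the weight component along the slope is m₁g sin 20° = 13 × 10 × 0.3420 = 44.460 N and the normal force is N = m₁g cos 20° = 122.160 N.
Newton's second law for the box (up-slope positive): T − 44.460 = 13 a. For the hanging weight (downward positive): 6 × 10 − T = 6 a.
Adding the two equations eliminates T: 15.540 = 19 a, so a = 0.8179 m/s².
Then from the hanging weight's equation, T = 6 × (10 − 0.8179) = 55.093 N.

55.1 N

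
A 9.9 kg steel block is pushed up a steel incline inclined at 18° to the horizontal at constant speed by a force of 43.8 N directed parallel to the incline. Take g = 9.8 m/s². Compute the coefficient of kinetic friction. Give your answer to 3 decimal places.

At constant speed ΣF = 0 along the incline. The applied 43.8 N acts up the slope; the weight component mg sin 18° = 29.981 N and kinetic friction μN both act down the slope.
So 43.8 = 29.981 + μ × 92.272, giving μ = (43.8 − 29.981) / 92.272 = 0.1498.

0.150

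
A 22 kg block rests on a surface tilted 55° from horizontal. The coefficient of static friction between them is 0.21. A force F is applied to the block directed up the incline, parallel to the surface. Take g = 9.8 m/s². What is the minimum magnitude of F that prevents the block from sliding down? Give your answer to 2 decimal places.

The normal force is N = mg cos 55° = 123.663 N. With F at its minimum the block is on the verge of sliding down, so static friction is at its maximum μ_s N = 0.21 × 123.663 = 25.969 N and acts up the slope.
Equilibrium along the incline: F + μ_s N = mg sin 55°, so F = 176.609 − 25.969 = 150.640 N.

150.64 N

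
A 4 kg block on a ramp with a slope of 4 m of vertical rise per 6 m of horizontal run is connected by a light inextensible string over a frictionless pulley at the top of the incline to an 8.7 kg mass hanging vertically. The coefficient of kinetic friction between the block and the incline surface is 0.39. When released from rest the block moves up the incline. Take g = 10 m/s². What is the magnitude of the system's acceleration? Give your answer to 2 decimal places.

For the block on the incline: the weight component along the slope is m₁g sin 33.69° = 4 × 10 × 0.5547 = 22.188 N and the normal force is N = m₁g cos 33.69° = 33.282 N.
Kinetic friction opposes the block's motion up the incline: f = μN = 0.39 × 33.282 = 12.980 N acting down the slope.
Newton's second law for the block (up-slope positive): T − 22.188 − 12.980 = 4 a. For the hanging mass (downward positive): 8.7 × 10 − T = 8.7 a.
Adding the two equations eliminates T: 51.832 = 12.7 a, so a = 4.0813 m/s².

4.08 m/s²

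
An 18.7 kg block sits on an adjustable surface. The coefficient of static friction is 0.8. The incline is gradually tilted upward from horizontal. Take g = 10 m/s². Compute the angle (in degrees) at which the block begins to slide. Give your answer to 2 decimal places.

38.66°

At the threshold of sliding, static friction is at its maximum μ_s N and exactly balances the weight component along the incline: mg sin θ = μ_s mg cos θ.
Hence tan θ = μ_s = 0.8, so θ = arctan(0.8) = 38.6598°.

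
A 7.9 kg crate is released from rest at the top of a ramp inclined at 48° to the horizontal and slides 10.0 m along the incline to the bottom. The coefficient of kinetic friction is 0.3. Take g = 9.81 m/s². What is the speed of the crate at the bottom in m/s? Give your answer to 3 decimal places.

10.316 m/s

The weight component along the incline is mg sin 48° = 57.593 N and the normal force is N = mg cos 48° = 51.857 N.
Friction up the slope is f = μN = 0.3 × 51.857 = 15.557 N, so the net downslope force is 57.593 − 15.557 = 42.036 N and a = 42.036 / 7.9 = 5.3210 m/s².
Starting from rest over a distance of 10.0 m, v² = 2aL = 2 × 5.3210 × 10.0 = 106.4200, so v = 10.3160 m/s.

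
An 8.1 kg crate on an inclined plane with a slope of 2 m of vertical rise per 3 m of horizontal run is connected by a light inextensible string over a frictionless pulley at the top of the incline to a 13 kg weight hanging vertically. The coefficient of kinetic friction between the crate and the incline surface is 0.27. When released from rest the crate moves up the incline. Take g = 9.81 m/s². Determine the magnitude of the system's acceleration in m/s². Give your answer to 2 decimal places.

3.11 m/s²

For the crate on the incline: the weight component along the slope is m₁g sin 33.69° = 8.1 × 9.81 × 0.5547 = 44.077 N and the normal force is N = m₁g cos 33.69° = 66.116 N.
Kinetic friction opposes the crate's motion up the incline: f = μN = 0.27 × 66.116 = 17.851 N acting down the slope.
Newton's second law for the crate (up-slope positive): T − 44.077 − 17.851 = 8.1 a. For the hanging weight (downward positive): 13 × 9.81 − T = 13 a.
Adding the two equations eliminates T: 65.602 = 21.1 a, so a = 3.1091 m/s².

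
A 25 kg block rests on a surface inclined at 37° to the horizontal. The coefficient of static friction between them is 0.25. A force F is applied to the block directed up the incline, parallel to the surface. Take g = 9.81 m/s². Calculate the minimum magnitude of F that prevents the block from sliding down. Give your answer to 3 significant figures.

98.6 N

The normal force is N = mg cos 37° = 195.865 N. With F at its minimum the block is on the verge of sliding down, so static friction is at its maximum μ_s N = 0.25 × 195.865 = 48.966 N and acts up the slope.
Equilibrium along the incline: F + μ_s N = mg sin 37°, so F = 147.595 − 48.966 = 98.629 N.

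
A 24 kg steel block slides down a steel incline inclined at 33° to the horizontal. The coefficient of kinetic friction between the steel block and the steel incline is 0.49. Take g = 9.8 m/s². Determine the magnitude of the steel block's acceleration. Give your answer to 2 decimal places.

1.31 m/s²

Resolving the weight along the incline: the component pulling the steel block down the slope is mg sin 33° = 24 × 9.8 × 0.5446 = 128.090 N, and the normal force is N = mg cos 33° = 24 × 9.8 × 0.8387 = 197.262 N.
Kinetic friction acts up the slope with magnitude f = μN = 0.49 × 197.262 = 96.658 N.
Net force along the incline is 128.090 − 96.658 = 31.432 N, so a = 31.432 / 24 = 1.3097 m/s².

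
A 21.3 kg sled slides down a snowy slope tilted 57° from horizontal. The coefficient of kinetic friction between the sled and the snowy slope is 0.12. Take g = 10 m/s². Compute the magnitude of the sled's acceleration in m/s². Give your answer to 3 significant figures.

7.73 m/s²

Resolving the weight along the incline: the component pulling the sled down the slope is mg sin 57° = 21.3 × 10 × 0.8387 = 178.643 N, and the normal force is N = mg cos 57° = 21.3 × 10 × 0.5446 = 116.000 N.
Kinetic friction acts up the slope with magnitude f = μN = 0.12 × 116.000 = 13.920 N.
Net force along the incline is 178.643 − 13.920 = 164.723 N, so a = 164.723 / 21.3 = 7.7335 m/s².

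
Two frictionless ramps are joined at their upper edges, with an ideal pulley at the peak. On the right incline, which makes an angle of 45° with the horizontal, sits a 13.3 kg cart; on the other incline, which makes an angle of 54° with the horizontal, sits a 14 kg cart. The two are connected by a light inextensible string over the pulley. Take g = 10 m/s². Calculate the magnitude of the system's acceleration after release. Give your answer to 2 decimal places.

0.70 m/s²

Resolve each weight along its own incline: the 13.3 kg mass has component 13.3 × 10 × sin 45° = 94.045 N down its slope, and the 14 kg mass has 14 × 10 × sin 54° = 113.262 N down its slope.
The 14 kg side's 113.262 N exceeds the other side's 94.045 N, so that mass slides down and the 13.3 kg mass slides up. Taking that direction as positive, Newton's second law for the whole system gives 113.262 − 94.045 = (13.3 + 14) a, so a = 19.217 / 27.3 = 0.7039 m/s².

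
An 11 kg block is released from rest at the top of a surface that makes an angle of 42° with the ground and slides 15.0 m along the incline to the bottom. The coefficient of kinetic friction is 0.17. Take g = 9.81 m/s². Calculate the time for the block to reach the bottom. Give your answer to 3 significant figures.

2.37 s

The weight component along the incline is mg sin 42° = 72.206 N and the normal force is N = mg cos 42° = 80.193 N.
Friction up the slope is f = μN = 0.17 × 80.193 = 13.633 N, so the net downslope force is 72.206 − 13.633 = 58.573 N and a = 58.573 / 11 = 5.3248 m/s².
Starting from rest, L = ½at², so t = √(2L/a) = √(2 × 15.0 / 5.3248) = 2.3736 s.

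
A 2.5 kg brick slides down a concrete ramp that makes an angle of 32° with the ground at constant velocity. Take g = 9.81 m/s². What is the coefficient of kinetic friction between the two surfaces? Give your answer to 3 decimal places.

0.625

At constant velocity the net force along the incline is zero: mg sin 32° = μ mg cos 32°.
So μ = tan 32° = 0.5299 / 0.8480 = 0.6249.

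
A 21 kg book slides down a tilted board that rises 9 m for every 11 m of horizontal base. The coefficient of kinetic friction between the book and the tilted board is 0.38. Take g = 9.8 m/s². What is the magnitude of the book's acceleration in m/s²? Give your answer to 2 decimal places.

Resolving the weight along the incline: the component pulling the book down the slope is mg sin 39.29° = 21 × 9.8 × 0.6332 = 130.313 N, and the normal force is N = mg cos 39.29° = 21 × 9.8 × 0.7740 = 159.289 N.
Kinetic friction acts up the slope with magnitude f = μN = 0.38 × 159.289 = 60.530 N.
Net force along the incline is 130.313 − 60.530 = 69.783 N, so a = 69.783 / 21 = 3.3230 m/s².

3.32 m/s²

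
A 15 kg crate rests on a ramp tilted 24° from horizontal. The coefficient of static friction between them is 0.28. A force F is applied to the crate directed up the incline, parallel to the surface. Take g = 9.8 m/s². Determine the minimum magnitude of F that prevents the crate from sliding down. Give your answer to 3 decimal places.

The normal force is N = mg cos 24° = 134.291 N. With F at its minimum the crate is on the verge of sliding down, so static friction is at its maximum μ_s N = 0.28 × 134.291 = 37.601 N and acts up the slope.
Equilibrium along the incline: F + μ_s N = mg sin 24°, so F = 59.790 − 37.601 = 22.189 N.

22.189 N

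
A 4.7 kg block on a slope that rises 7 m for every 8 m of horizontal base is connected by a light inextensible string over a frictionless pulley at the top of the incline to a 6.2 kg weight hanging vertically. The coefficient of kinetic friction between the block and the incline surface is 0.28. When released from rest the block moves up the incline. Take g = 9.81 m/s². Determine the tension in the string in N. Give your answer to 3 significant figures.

49.0 N

For the block on the incline: the weight component along the slope is m₁g sin 41.19° = 4.7 × 9.81 × 0.6585 = 30.361 N and the normal force is N = m₁g cos 41.19° = 34.699 N.
Kinetic friction opposes the block's motion up the incline: f = μN = 0.28 × 34.699 = 9.716 N acting down the slope.
Newton's second law for the block (up-slope positive): T − 30.361 − 9.716 = 4.7 a. For the hanging weight (downward positive): 6.2 × 9.81 − T = 6.2 a.
Adding the two equations eliminates T: 20.745 = 10.9 a, so a = 1.9032 m/s².
Then from the hanging weight's equation, T = 6.2 × (9.81 − 1.9032) = 49.022 N.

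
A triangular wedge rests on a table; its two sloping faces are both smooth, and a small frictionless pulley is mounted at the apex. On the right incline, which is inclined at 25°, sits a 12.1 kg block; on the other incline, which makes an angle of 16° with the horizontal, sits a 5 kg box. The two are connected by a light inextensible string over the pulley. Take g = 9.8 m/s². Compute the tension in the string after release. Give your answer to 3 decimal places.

Resolve each weight along its own incline: the 12.1 kg mass has component 12.1 × 9.8 × sin 25° = 50.114 N down its slope, and the 5 kg mass has 5 × 9.8 × sin 16° = 13.506 N down its slope.
The 12.1 kg side's 50.114 N exceeds the other side's 13.506 N, so that mass slides down and the 5 kg mass slides up. Taking that direction as positive, Newton's second law for the whole system gives 50.114 − 13.506 = (12.1 + 5) a, so a = 36.608 / 17.1 = 2.1408 m/s².
For the 5 kg mass (up-slope positive): T − 13.506 = 5 × 2.1408, so T = 24.210 N.

24.210 N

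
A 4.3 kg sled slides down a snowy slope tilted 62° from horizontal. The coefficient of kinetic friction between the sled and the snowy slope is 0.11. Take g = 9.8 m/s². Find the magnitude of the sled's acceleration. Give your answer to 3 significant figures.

8.15 m/s²

Resolving the weight along the incline: the component pulling the sled down the slope is mg sin 62° = 4.3 × 9.8 × 0.8829 = 37.205 N, and the normal force is N = mg cos 62° = 4.3 × 9.8 × 0.4695 = 19.785 N.
Kinetic friction acts up the slope with magnitude f = μN = 0.11 × 19.785 = 2.176 N.
Net force along the incline is 37.205 − 2.176 = 35.029 N, so a = 35.029 / 4.3 = 8.1463 m/s².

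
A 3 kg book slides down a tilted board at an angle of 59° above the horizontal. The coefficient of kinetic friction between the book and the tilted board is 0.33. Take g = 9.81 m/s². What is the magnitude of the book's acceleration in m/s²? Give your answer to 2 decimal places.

Resolving the weight along the incline: the component pulling the book down the slope is mg sin 59° = 3 × 9.81 × 0.8572 = 25.227 N, and the normal force is N = mg cos 59° = 3 × 9.81 × 0.5150 = 15.156 N.
Kinetic friction acts up the slope with magnitude f = μN = 0.33 × 15.156 = 5.001 N.
Net force along the incline is 25.227 − 5.001 = 20.226 N, so a = 20.226 / 3 = 6.7420 m/s².

6.74 m/s²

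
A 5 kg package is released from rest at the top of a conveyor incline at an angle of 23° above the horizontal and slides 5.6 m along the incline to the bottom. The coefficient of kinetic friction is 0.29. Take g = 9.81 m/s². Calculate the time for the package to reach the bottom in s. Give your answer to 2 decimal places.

The weight component along the incline is mg sin 23° = 19.165 N and the normal force is N = mg cos 23° = 45.151 N.
Friction up the slope is f = μN = 0.29 × 45.151 = 13.094 N, so the net downslope force is 19.165 − 13.094 = 6.071 N and a = 6.071 / 5 = 1.2142 m/s².
Starting from rest, L = ½at², so t = √(2L/a) = √(2 × 5.6 / 1.2142) = 3.0371 s.

3.04 s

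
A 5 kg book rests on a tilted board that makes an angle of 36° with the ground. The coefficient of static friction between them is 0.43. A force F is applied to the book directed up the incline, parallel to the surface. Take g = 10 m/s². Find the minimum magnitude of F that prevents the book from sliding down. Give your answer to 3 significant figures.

The normal force is N = mg cos 36° = 40.451 N. With F at its minimum the book is on the verge of sliding down, so static friction is at its maximum μ_s N = 0.43 × 40.451 = 17.394 N and acts up the slope.
Equilibrium along the incline: F + μ_s N = mg sin 36°, so F = 29.389 − 17.394 = 11.995 N.

12.0 N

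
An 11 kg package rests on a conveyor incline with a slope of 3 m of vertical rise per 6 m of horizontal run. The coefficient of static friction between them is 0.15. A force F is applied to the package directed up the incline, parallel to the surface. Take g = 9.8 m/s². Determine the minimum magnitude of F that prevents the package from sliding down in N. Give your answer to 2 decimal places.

33.75 N

The normal force is N = mg cos 26.57° = 96.419 N. With F at its minimum the package is on the verge of sliding down, so static friction is at its maximum μ_s N = 0.15 × 96.419 = 14.463 N and acts up the slope.
Equilibrium along the incline: F + μ_s N = mg sin 26.57°, so F = 48.210 − 14.463 = 33.747 N.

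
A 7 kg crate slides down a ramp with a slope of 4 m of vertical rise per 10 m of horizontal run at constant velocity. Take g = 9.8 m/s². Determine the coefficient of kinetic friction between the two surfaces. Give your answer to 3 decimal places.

At constant velocity the net force along the incline is zero: mg sin 21.80° = μ mg cos 21.80°.
So μ = tan 21.80° = 0.3714 / 0.9285 = 0.4000.

0.400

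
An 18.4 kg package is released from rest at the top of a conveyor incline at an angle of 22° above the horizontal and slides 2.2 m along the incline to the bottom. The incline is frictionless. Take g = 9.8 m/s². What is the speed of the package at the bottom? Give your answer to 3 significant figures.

4.02 m/s

The weight component along the incline is mg sin 22° = 67.549 N and the normal force is N = mg cos 22° = 167.190 N.
With no friction, a = g sin 22° = 3.6711 m/s².
Starting from rest over a distance of 2.2 m, v² = 2aL = 2 × 3.6711 × 2.2 = 16.1528, so v = 4.0191 m/s.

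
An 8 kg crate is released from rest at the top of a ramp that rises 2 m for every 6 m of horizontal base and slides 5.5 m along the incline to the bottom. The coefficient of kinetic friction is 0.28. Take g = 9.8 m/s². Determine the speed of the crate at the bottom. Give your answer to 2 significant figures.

2.3 m/s

The weight component along the incline is mg sin 18.43° = 24.792 N and the normal force is N = mg cos 18.43° = 74.377 N.
Friction up the slope is f = μN = 0.28 × 74.377 = 20.826 N, so the net downslope force is 24.792 − 20.826 = 3.966 N and a = 3.966 / 8 = 0.4958 m/s².
Starting from rest over a distance of 5.5 m, v² = 2aL = 2 × 0.4958 × 5.5 = 5.4538, so v = 2.3353 m/s.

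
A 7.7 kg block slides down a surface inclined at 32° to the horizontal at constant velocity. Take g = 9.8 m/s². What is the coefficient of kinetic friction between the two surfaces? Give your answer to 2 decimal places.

0.62

At constant velocity the net force along the incline is zero: mg sin 32° = μ mg cos 32°.
So μ = tan 32° = 0.5299 / 0.8480 = 0.6249.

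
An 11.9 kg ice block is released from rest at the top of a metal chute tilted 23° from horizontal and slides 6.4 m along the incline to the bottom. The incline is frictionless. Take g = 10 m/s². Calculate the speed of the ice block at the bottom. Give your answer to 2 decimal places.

The weight component along the incline is mg sin 23° = 46.497 N and the normal force is N = mg cos 23° = 109.540 N.
With no friction, a = g sin 23° = 3.9073 m/s².
Starting from rest over a distance of 6.4 m, v² = 2aL = 2 × 3.9073 × 6.4 = 50.0134, so v = 7.0720 m/s.

7.07 m/s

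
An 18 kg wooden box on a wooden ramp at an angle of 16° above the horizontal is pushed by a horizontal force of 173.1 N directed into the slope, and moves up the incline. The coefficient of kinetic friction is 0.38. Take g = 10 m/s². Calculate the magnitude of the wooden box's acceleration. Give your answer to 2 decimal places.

The horizontal push has components F cos 16° = 173.1 × 0.9613 = 166.401 N up the incline and F sin 16° = 173.1 × 0.2756 = 47.706 N pressing into the surface.
The normal force is therefore N = mg cos 16° + F sin 16° = 173.034 + 47.706 = 220.740 N, and kinetic friction down the slope is μN = 0.38 × 220.740 = 83.881 N.
Along the incline: F cos 16° − mg sin 16° − μN = ma, so 166.401 − 49.608 − 83.881 = 18 a, giving a = 1.8284 m/s².

1.83 m/s²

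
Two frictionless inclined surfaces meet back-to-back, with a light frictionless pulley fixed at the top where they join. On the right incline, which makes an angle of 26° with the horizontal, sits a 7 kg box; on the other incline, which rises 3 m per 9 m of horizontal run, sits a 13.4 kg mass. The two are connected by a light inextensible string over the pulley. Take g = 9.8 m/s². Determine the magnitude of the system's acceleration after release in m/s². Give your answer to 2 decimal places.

0.56 m/s²

Resolve each weight along its own incline: the 7 kg mass has component 7 × 9.8 × sin 26° = 30.072 N down its slope, and the 13.4 kg mass has 13.4 × 9.8 × sin 18.43° = 41.527 N down its slope.
The 13.4 kg side's 41.527 N exceeds the other side's 30.072 N, so that mass slides down and the 7 kg mass slides up. Taking that direction as positive, Newton's second law for the whole system gives 41.527 − 30.072 = (7 + 13.4) a, so a = 11.455 / 20.4 = 0.5615 m/s².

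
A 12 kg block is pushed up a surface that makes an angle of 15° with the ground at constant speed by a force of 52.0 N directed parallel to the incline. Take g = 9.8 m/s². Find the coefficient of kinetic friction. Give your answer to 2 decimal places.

0.19

At constant speed ΣF = 0 along the incline. The applied 52.0 N acts up the slope; the weight component mg sin 15° = 30.437 N and kinetic friction μN both act down the slope.
So 52.0 = 30.437 + μ × 113.593, giving μ = (52.0 − 30.437) / 113.593 = 0.1898.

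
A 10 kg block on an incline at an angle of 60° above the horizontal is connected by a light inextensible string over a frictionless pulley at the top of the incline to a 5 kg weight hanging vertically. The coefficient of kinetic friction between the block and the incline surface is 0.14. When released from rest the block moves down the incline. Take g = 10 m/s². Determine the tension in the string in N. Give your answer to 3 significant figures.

59.9 N

For the block on the incline: the weight component along the slope is m₁g sin 60° = 10 × 10 × 0.8660 = 86.600 N and the normal force is N = m₁g cos 60° = 50.000 N.
Kinetic friction opposes the block's motion down the incline: f = μN = 0.14 × 50.000 = 7.000 N acting up the slope.
Newton's second law for the block (down-slope positive): 86.600 − 7.000 − T = 10 a. For the hanging weight (upward positive): T − 5 × 10 = 5 a.
Adding the two equations eliminates T: 29.600 = 15 a, so a = 1.9733 m/s².
Then from the hanging weight's equation, T = 5 × (10 + 1.9733) = 59.867 N.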